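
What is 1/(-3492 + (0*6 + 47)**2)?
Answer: -1/1283 ≈ -0.00077942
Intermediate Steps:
1/(-3492 + (0*6 + 47)**2) = 1/(-3492 + (0 + 47)**2) = 1/(-3492 + 47**2) = 1/(-3492 + 2209) = 1/(-1283) = -1/1283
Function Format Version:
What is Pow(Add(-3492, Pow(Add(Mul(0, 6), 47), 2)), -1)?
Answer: Rational(-1, 1283) ≈ -0.00077942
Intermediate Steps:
Pow(Add(-3492, Pow(Add(Mul(0, 6), 47), 2)), -1) = Pow(Add(-3492, Pow(Add(0, 47), 2)), -1) = Pow(Add(-3492, Pow(47, 2)), -1) = Pow(Add(-3492, 2209), -1) = Pow(-1283, -1) = Rational(-1, 1283)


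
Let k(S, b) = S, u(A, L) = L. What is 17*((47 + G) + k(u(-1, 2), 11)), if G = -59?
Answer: -170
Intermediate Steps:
17*((47 + G) + k(u(-1, 2), 11)) = 17*((47 - 59) + 2) = 17*(-12 + 2) = 17*(-10) = -170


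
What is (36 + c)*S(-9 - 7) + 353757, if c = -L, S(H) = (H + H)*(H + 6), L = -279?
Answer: 454557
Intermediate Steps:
S(H) = 2*H*(6 + H) (S(H) = (2*H)*(6 + H) = 2*H*(6 + H))
c = 279 (c = -1*(-279) = 279)
(36 + c)*S(-9 - 7) + 353757 = (36 + 279)*(2*(-9 - 7)*(6 + (-9 - 7))) + 353757 = 315*(2*(-16)*(6 - 16)) + 353757 = 315*(2*(-16)*(-10)) + 353757 = 315*320 + 353757 = 100800 + 353757 = 454557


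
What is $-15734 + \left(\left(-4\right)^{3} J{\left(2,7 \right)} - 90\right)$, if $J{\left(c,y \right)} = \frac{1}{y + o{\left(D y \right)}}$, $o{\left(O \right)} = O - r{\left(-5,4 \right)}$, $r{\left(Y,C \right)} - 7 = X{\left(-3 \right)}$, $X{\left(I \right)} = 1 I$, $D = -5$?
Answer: $-15822$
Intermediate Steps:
$X{\left(I \right)} = I$
$r{\left(Y,C \right)} = 4$ ($r{\left(Y,C \right)} = 7 - 3 = 4$)
$o{\left(O \right)} = -4 + O$ ($o{\left(O \right)} = O - 4 = -4 + O$)
$J{\left(c,y \right)} = \frac{1}{-4 - 4 y}$ ($J{\left(c,y \right)} = \frac{1}{y - \left(4 + 5 y\right)} = \frac{1}{-4 - 4 y}$)
$-15734 + \left(\left(-4\right)^{3} J{\left(2,7 \right)} - 90\right) = -15734 - \left(90 - \left(-4\right)^{3} \left(- \frac{1}{4 + 4 \cdot 7}\right)\right) = -15734 - \left(90 + 64 \left(- \frac{1}{4 + 28}\right)\right) = -15734 - \left(90 + 64 \left(- \frac{1}{32}\right)\right) = -15734 - \left(90 + 64 \left(\left(-1\right) \frac{1}{32}\right)\right) = -15734 - 88 = -15822$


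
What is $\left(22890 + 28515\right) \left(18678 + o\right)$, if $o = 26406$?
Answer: $2317543020$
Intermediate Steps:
$\left(22890 + 28515\right) \left(18678 + o\right) = \left(22890 + 28515\right) \left(18678 + 26406\right) = 51405 \cdot 45084 = 2317543020$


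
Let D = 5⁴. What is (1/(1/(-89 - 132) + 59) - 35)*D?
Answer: -285068125/13038 ≈ -21864.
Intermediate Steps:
D = 625
(1/(1/(-89 - 132) + 59) - 35)*D = (1/(1/(-89 - 132) + 59) - 35)*625 = (1/(1/(-221) + 59) - 35)*625 = (1/(-1/221 + 59) - 35)*625 = (1/(13038/221) - 35)*625 = (221/13038 - 35)*625 = -456109/13038*625 = -285068125/13038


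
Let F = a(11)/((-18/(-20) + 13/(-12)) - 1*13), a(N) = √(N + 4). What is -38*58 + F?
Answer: -2204 - 60*√15/791 ≈ -2204.3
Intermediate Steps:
a(N) = √(4 + N)
F = -60*√15/791 (F = √(4 + 11)/((-18/(-20) + 13/(-12)) - 1*13) = √15/((-18*(-1/20) + 13*(-1/12)) - 13) = √15/((9/10 - 13/12) - 13) = √15/(-11/60 - 13) = √15/(-791/60) = √15*(-60/791) = -60*√15/791 ≈ -0.29378)
-38*58 + F = -38*58 - 60*√15/791 = -2204 - 60*√15/791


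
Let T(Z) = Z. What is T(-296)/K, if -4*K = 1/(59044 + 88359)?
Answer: 174525152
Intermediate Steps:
K = -1/589612 (K = -1/(4*(59044 + 88359)) = -¼/147403 = -¼*1/147403 = -1/589612 ≈ -1.6960e-6)
T(-296)/K = -296/(-1/589612) = -296*(-589612) = 174525152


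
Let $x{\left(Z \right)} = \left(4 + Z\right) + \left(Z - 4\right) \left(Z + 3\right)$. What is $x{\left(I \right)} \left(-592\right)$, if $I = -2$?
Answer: $2368$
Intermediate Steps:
$x{\left(Z \right)} = 4 + Z + \left(-4 + Z\right) \left(3 + Z\right)$ ($x{\left(Z \right)} = \left(4 + Z\right) + \left(-4 + Z\right) \left(3 + Z\right) = 4 + Z + \left(-4 + Z\right) \left(3 + Z\right)$)
$x{\left(I \right)} \left(-592\right) = \left(-8 + \left(-2\right)^{2}\right) \left(-592\right) = \left(-8 + 4\right) \left(-592\right) = \left(-4\right) \left(-592\right) = 2368$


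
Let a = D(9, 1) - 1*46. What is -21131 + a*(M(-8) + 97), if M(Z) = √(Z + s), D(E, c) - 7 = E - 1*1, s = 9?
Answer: -24169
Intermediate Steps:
D(E, c) = 6 + E (D(E, c) = 7 + (E - 1*1) = 7 + (E - 1) = 7 + (-1 + E) = 6 + E)
M(Z) = √(9 + Z) (M(Z) = √(Z + 9) = √(9 + Z))
a = -31 (a = (6 + 9) - 1*46 = 15 - 46 = -31)
-21131 + a*(M(-8) + 97) = -21131 - 31*(√(9 - 8) + 97) = -21131 - 31*(√1 + 97) = -21131 - 31*(1 + 97) = -21131 - 31*98 = -21131 - 3038 = -24169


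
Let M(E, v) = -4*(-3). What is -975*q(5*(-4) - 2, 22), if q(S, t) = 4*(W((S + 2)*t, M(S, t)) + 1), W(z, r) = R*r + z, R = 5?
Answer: 1478100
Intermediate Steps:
M(E, v) = 12
W(z, r) = z + 5*r (W(z, r) = 5*r + z = z + 5*r)
q(S, t) = 244 + 4*t*(2 + S) (q(S, t) = 4*(((S + 2)*t + 5*12) + 1) = 4*(((2 + S)*t + 60) + 1) = 4*((t*(2 + S) + 60) + 1) = 4*((60 + t*(2 + S)) + 1) = 4*(61 + t*(2 + S)) = 244 + 4*t*(2 + S))
-975*q(5*(-4) - 2, 22) = -975*(244 + 4*22*(2 + (5*(-4) - 2))) = -975*(244 + 4*22*(2 + (-20 - 2))) = -975*(244 + 4*22*(2 - 22)) = -975*(244 + 4*22*(-20)) = -975*(244 - 1760) = -975*(-1516) = 1478100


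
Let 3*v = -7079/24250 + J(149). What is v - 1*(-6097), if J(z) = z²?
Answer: 981923921/72750 ≈ 13497.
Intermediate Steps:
v = 538367171/72750 (v = (-7079/24250 + 149²)/3 = (-7079*1/24250 + 22201)/3 = (-7079/24250 + 22201)/3 = (⅓)*(538367171/24250) = 538367171/72750 ≈ 7400.2)
v - 1*(-6097) = 538367171/72750 - 1*(-6097) = 538367171/72750 + 6097 = 981923921/72750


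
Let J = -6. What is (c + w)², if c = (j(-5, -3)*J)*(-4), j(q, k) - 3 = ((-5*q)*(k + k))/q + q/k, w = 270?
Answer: 1214404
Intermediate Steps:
j(q, k) = 3 - 10*k + q/k (j(q, k) = 3 + (((-5*q)*(k + k))/q + q/k) = 3 + (((-5*q)*(2*k))/q + q/k) = 3 + ((-10*k*q)/q + q/k) = 3 + (-10*k + q/k) = 3 - 10*k + q/k)
c = 832 (c = ((3 - 10*(-3) - 5/(-3))*(-6))*(-4) = ((3 + 30 - 5*(-⅓))*(-6))*(-4) = ((3 + 30 + 5/3)*(-6))*(-4) = ((104/3)*(-6))*(-4) = -208*(-4) = 832)
(c + w)² = (832 + 270)² = 1102² = 1214404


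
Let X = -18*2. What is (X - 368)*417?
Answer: -168468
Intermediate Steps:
X = -36
(X - 368)*417 = (-36 - 368)*417 = -404*417 = -168468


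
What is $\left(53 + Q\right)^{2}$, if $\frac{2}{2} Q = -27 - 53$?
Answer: $729$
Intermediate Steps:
$Q = -80$ ($Q = -27 - 53 = -80$)
$\left(53 + Q\right)^{2} = \left(53 - 80\right)^{2} = \left(-27\right)^{2} = 729$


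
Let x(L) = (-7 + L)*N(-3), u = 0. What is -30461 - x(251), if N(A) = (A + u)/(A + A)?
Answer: -30583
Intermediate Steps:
N(A) = ½ (N(A) = (A + 0)/(A + A) = A/((2*A)) = A*(1/(2*A)) = ½)
x(L) = -7/2 + L/2 (x(L) = (-7 + L)*(½) = -7/2 + L/2)
-30461 - x(251) = -30461 - (-7/2 + (½)*251) = -30461 - (-7/2 + 251/2) = -30461 - 1*122 = -30461 - 122 = -30583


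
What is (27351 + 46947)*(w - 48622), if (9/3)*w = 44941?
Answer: -2499508550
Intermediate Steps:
w = 44941/3 (w = (⅓)*44941 = 44941/3 ≈ 14980.)
(27351 + 46947)*(w - 48622) = (27351 + 46947)*(44941/3 - 48622) = 74298*(-100925/3) = -2499508550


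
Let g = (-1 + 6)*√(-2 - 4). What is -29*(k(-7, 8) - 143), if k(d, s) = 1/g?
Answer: 4147 + 29*I*√6/30 ≈ 4147.0 + 2.3678*I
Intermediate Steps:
g = 5*I*√6 (g = 5*√(-6) = 5*(I*√6) = 5*I*√6 ≈ 12.247*I)
k(d, s) = -I*√6/30 (k(d, s) = 1/(5*I*√6) = -I*√6/30)
-29*(k(-7, 8) - 143) = -29*(-I*√6/30 - 143) = -29*(-143 - I*√6/30) = 4147 + 29*I*√6/30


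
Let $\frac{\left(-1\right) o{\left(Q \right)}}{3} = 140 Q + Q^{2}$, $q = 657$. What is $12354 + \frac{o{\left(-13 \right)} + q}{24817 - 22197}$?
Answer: $\frac{3237309}{262} \approx 12356.0$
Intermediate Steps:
$o{\left(Q \right)} = - 420 Q - 3 Q^{2}$ ($o{\left(Q \right)} = - 3 \left(140 Q + Q^{2}\right) = - 3 \left(Q^{2} + 140 Q\right) = - 420 Q - 3 Q^{2}$)
$12354 + \frac{o{\left(-13 \right)} + q}{24817 - 22197} = 12354 + \frac{\left(-3\right) \left(-13\right) \left(140 - 13\right) + 657}{24817 - 22197} = 12354 + \frac{\left(-3\right) \left(-13\right) 127 + 657}{2620} = 12354 + \left(4953 + 657\right) \frac{1}{2620} = 12354 + 5610 \cdot \frac{1}{2620} = 12354 + \frac{561}{262} = \frac{3237309}{262}$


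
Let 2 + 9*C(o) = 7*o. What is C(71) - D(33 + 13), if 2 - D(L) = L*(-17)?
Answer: -729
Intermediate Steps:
D(L) = 2 + 17*L (D(L) = 2 - L*(-17) = 2 - (-17)*L = 2 + 17*L)
C(o) = -2/9 + 7*o/9 (C(o) = -2/9 + (7*o)/9 = -2/9 + 7*o/9)
C(71) - D(33 + 13) = (-2/9 + (7/9)*71) - (2 + 17*(33 + 13)) = (-2/9 + 497/9) - (2 + 17*46) = 55 - (2 + 782) = 55 - 1*784 = 55 - 784 = -729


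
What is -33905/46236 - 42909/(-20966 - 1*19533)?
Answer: 610821929/1872511764 ≈ 0.32620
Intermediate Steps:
-33905/46236 - 42909/(-20966 - 1*19533) = -33905*1/46236 - 42909/(-20966 - 19533) = -33905/46236 - 42909/(-40499) = -33905/46236 - 42909*(-1/40499) = -33905/46236 + 42909/40499 = 610821929/1872511764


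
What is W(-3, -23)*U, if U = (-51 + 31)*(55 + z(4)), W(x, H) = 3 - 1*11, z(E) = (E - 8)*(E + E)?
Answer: 3680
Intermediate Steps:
z(E) = 2*E*(-8 + E) (z(E) = (-8 + E)*(2*E) = 2*E*(-8 + E))
W(x, H) = -8 (W(x, H) = 3 - 11 = -8)
U = -460 (U = (-51 + 31)*(55 + 2*4*(-8 + 4)) = -20*(55 + 2*4*(-4)) = -20*(55 - 32) = -20*23 = -460)
W(-3, -23)*U = -8*(-460) = 3680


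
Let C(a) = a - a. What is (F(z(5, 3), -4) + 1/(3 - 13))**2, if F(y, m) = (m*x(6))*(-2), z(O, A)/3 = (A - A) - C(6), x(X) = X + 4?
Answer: 638401/100 ≈ 6384.0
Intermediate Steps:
x(X) = 4 + X
C(a) = 0
z(O, A) = 0 (z(O, A) = 3*((A - A) - 1*0) = 3*(0 + 0) = 3*0 = 0)
F(y, m) = -20*m (F(y, m) = (m*(4 + 6))*(-2) = (m*10)*(-2) = (10*m)*(-2) = -20*m)
(F(z(5, 3), -4) + 1/(3 - 13))**2 = (-20*(-4) + 1/(3 - 13))**2 = (80 + 1/(-10))**2 = (80 - 1/10)**2 = (799/10)**2 = 638401/100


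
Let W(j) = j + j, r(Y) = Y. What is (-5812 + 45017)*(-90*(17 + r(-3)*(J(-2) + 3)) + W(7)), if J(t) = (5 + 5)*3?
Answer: 289881770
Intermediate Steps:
J(t) = 30 (J(t) = 10*3 = 30)
W(j) = 2*j
(-5812 + 45017)*(-90*(17 + r(-3)*(J(-2) + 3)) + W(7)) = (-5812 + 45017)*(-90*(17 - 3*(30 + 3)) + 2*7) = 39205*(-90*(17 - 3*33) + 14) = 39205*(-90*(17 - 99) + 14) = 39205*(-90*(-82) + 14) = 39205*(7380 + 14) = 39205*7394 = 289881770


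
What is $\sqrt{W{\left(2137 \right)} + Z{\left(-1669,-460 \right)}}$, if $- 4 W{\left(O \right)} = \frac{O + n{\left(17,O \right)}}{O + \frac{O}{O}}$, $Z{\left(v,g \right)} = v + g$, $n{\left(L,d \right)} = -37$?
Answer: $\frac{i \sqrt{9732875126}}{2138} \approx 46.144 i$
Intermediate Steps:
$Z{\left(v,g \right)} = g + v$
$W{\left(O \right)} = - \frac{-37 + O}{4 \left(1 + O\right)}$ ($W{\left(O \right)} = - \frac{\left(O - 37\right) \frac{1}{O + \frac{O}{O}}}{4} = - \frac{\left(-37 + O\right) \frac{1}{O + 1}}{4} = - \frac{\left(-37 + O\right) \frac{1}{1 + O}}{4} = - \frac{\frac{1}{1 + O} \left(-37 + O\right)}{4} = - \frac{-37 + O}{4 \left(1 + O\right)}$)
$\sqrt{W{\left(2137 \right)} + Z{\left(-1669,-460 \right)}} = \sqrt{\frac{37 - 2137}{4 \left(1 + 2137\right)} - 2129} = \sqrt{\frac{37 - 2137}{4 \cdot 2138} - 2129} = \sqrt{\frac{1}{4} \cdot \frac{1}{2138} \left(-2100\right) - 2129} = \sqrt{- \frac{525}{2138} - 2129} = \sqrt{- \frac{4552327}{2138}} = \frac{i \sqrt{9732875126}}{2138}$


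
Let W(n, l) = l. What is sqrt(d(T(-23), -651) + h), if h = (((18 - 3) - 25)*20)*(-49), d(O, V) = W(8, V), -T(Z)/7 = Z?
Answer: sqrt(9149) ≈ 95.650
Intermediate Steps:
T(Z) = -7*Z
d(O, V) = V
h = 9800 (h = ((15 - 25)*20)*(-49) = -10*20*(-49) = -200*(-49) = 9800)
sqrt(d(T(-23), -651) + h) = sqrt(-651 + 9800) = sqrt(9149)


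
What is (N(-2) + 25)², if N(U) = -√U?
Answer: (25 - I*√2)² ≈ 623.0 - 70.711*I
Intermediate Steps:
(N(-2) + 25)² = (-√(-2) + 25)² = (-I*√2 + 25)² = (25 - I*√2)²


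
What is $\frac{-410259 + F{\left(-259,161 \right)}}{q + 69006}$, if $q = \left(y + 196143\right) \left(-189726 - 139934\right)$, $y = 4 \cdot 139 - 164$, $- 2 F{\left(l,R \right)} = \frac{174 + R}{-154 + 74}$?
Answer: $\frac{13128221}{2073269091008} \approx 6.3321 \cdot 10^{-6}$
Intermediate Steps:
$F{\left(l,R \right)} = \frac{87}{80} + \frac{R}{160}$ ($F{\left(l,R \right)} = - \frac{\left(174 + R\right) \frac{1}{-154 + 74}}{2} = - \frac{\left(174 + R\right) \frac{1}{-80}}{2} = - \frac{\left(174 + R\right) \left(- \frac{1}{80}\right)}{2} = - \frac{- \frac{87}{40} - \frac{R}{80}}{2} = \frac{87}{80} + \frac{R}{160}$)
$y = 392$ ($y = 556 - 164 = 392$)
$q = -64789728100$ ($q = \left(392 + 196143\right) \left(-189726 - 139934\right) = 196535 \left(-329660\right) = -64789728100$)
$\frac{-410259 + F{\left(-259,161 \right)}}{q + 69006} = \frac{-410259 + \left(\frac{87}{80} + \frac{1}{160} \cdot 161\right)}{-64789728100 + 69006} = \frac{-410259 + \left(\frac{87}{80} + \frac{161}{160}\right)}{-64789659094} = \left(-410259 + \frac{67}{32}\right) \left(- \frac{1}{64789659094}\right) = \left(- \frac{13128221}{32}\right) \left(- \frac{1}{64789659094}\right) = \frac{13128221}{2073269091008}$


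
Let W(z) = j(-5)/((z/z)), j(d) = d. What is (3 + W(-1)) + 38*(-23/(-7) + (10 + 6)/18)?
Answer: 9868/63 ≈ 156.64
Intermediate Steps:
W(z) = -5 (W(z) = -5/(z/z) = -5/1 = -5*1 = -5)
(3 + W(-1)) + 38*(-23/(-7) + (10 + 6)/18) = (3 - 5) + 38*(-23/(-7) + (10 + 6)/18) = -2 + 38*(-23*(-⅐) + 16*(1/18)) = -2 + 38*(23/7 + 8/9) = -2 + 38*(263/63) = -2 + 9994/63 = 9868/63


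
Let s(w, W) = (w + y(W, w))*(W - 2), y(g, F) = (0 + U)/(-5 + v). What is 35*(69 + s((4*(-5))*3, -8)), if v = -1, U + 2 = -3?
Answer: 69370/3 ≈ 23123.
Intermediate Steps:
U = -5 (U = -2 - 3 = -5)
y(g, F) = ⅚ (y(g, F) = (0 - 5)/(-5 - 1) = -5/(-6) = -5*(-⅙) = ⅚)
s(w, W) = (-2 + W)*(⅚ + w) (s(w, W) = (w + ⅚)*(W - 2) = (⅚ + w)*(-2 + W) = (-2 + W)*(⅚ + w))
35*(69 + s((4*(-5))*3, -8)) = 35*(69 + (-5/3 - 2*4*(-5)*3 + (⅚)*(-8) - 8*4*(-5)*3)) = 35*(69 + (-5/3 - (-40)*3 - 20/3 - (-160)*3)) = 35*(69 + (-5/3 - 2*(-60) - 20/3 - 8*(-60))) = 35*(69 + (-5/3 + 120 - 20/3 + 480)) = 35*(69 + 1775/3) = 35*(1982/3) = 69370/3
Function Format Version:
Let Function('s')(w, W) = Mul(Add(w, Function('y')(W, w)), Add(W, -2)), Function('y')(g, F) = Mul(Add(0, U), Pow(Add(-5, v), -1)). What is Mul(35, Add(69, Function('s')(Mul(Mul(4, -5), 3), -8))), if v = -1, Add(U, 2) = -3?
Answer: Rational(69370, 3) ≈ 23123.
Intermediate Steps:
U = -5 (U = Add(-2, -3) = -5)
Function('y')(g, F) = Rational(5, 6) (Function('y')(g, F) = Mul(Add(0, -5), Pow(Add(-5, -1), -1)) = Mul(-5, Pow(-6, -1)) = Mul(-5, Rational(-1, 6)) = Rational(5, 6))
Function('s')(w, W) = Mul(Add(-2, W), Add(Rational(5, 6), w)) (Function('s')(w, W) = Mul(Add(w, Rational(5, 6)), Add(W, -2)) = Mul(Add(Rational(5, 6), w), Add(-2, W)) = Mul(Add(-2, W), Add(Rational(5, 6), w)))
Mul(35, Add(69, Function('s')(Mul(Mul(4, -5), 3), -8))) = Mul(35, Add(69, Add(Rational(-5, 3), Mul(-2, Mul(Mul(4, -5), 3)), Mul(Rational(5, 6), -8), Mul(-8, Mul(Mul(4, -5), 3))))) = Mul(35, Add(69, Add(Rational(-5, 3), Mul(-2, Mul(-20, 3)), Rational(-20, 3), Mul(-8, Mul(-20, 3))))) = Mul(35, Add(69, Add(Rational(-5, 3), Mul(-2, -60), Rational(-20, 3), Mul(-8, -60)))) = Mul(35, Add(69, Add(Rational(-5, 3), 120, Rational(-20, 3), 480))) = Mul(35, Add(69, Rational(1775, 3))) = Mul(35, Rational(1982, 3)) = Rational(69370, 3)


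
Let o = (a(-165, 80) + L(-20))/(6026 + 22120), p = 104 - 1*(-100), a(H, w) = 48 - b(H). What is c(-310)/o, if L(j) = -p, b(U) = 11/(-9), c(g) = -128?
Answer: 32424192/1393 ≈ 23277.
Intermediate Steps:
b(U) = -11/9 (b(U) = 11*(-1/9) = -11/9)
a(H, w) = 443/9 (a(H, w) = 48 - 1*(-11/9) = 48 + 11/9 = 443/9)
p = 204 (p = 104 + 100 = 204)
L(j) = -204 (L(j) = -1*204 = -204)
o = -1393/253314 (o = (443/9 - 204)/(6026 + 22120) = -1393/9/28146 = -1393/9*1/28146 = -1393/253314 ≈ -0.0054991)
c(-310)/o = -128/(-1393/253314) = -128*(-253314/1393) = 32424192/1393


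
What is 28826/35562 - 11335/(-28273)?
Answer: 609046384/502722213 ≈ 1.2115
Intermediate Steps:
28826/35562 - 11335/(-28273) = 28826*(1/35562) - 11335*(-1/28273) = 14413/17781 + 11335/28273 = 609046384/502722213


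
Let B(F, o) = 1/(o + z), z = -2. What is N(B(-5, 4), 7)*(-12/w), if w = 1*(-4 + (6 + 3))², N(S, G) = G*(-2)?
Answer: 168/25 ≈ 6.7200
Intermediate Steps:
B(F, o) = 1/(-2 + o) (B(F, o) = 1/(o - 2) = 1/(-2 + o))
N(S, G) = -2*G
w = 25 (w = 1*(-4 + 9)² = 1*5² = 1*25 = 25)
N(B(-5, 4), 7)*(-12/w) = (-2*7)*(-12/25) = -(-168)/25 = -14*(-12/25) = 168/25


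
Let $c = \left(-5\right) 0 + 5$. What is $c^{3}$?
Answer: $125$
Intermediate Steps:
$c = 5$ ($c = 0 + 5 = 5$)
$c^{3} = 5^{3} = 125$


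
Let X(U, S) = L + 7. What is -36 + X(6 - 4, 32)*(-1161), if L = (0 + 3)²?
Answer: -18612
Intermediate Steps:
L = 9 (L = 3² = 9)
X(U, S) = 16 (X(U, S) = 9 + 7 = 16)
-36 + X(6 - 4, 32)*(-1161) = -36 + 16*(-1161) = -36 - 18576 = -18612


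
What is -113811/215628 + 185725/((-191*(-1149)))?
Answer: 5023554017/15773835084 ≈ 0.31847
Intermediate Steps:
-113811/215628 + 185725/((-191*(-1149))) = -113811*1/215628 + 185725/219459 = -37937/71876 + 185725*(1/219459) = -37937/71876 + 185725/219459 = 5023554017/15773835084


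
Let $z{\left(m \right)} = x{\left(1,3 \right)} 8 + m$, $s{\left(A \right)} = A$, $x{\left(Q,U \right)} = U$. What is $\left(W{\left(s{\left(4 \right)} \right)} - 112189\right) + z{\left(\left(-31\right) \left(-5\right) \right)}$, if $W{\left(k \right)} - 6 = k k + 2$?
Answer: $-111986$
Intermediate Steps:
$z{\left(m \right)} = 24 + m$ ($z{\left(m \right)} = 3 \cdot 8 + m = 24 + m$)
$W{\left(k \right)} = 8 + k^{2}$ ($W{\left(k \right)} = 6 + \left(k k + 2\right) = 6 + \left(k^{2} + 2\right) = 6 + \left(2 + k^{2}\right) = 8 + k^{2}$)
$\left(W{\left(s{\left(4 \right)} \right)} - 112189\right) + z{\left(\left(-31\right) \left(-5\right) \right)} = \left(\left(8 + 4^{2}\right) - 112189\right) + \left(24 - -155\right) = \left(\left(8 + 16\right) - 112189\right) + \left(24 + 155\right) = \left(24 - 112189\right) + 179 = -112165 + 179 = -111986$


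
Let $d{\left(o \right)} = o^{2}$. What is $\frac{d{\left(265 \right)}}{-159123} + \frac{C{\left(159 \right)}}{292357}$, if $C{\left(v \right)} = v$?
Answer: $- \frac{20505469768}{46520722911} \approx -0.44078$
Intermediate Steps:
$\frac{d{\left(265 \right)}}{-159123} + \frac{C{\left(159 \right)}}{292357} = \frac{265^{2}}{-159123} + \frac{159}{292357} = 70225 \left(- \frac{1}{159123}\right) + 159 \cdot \frac{1}{292357} = - \frac{70225}{159123} + \frac{159}{292357} = - \frac{20505469768}{46520722911}$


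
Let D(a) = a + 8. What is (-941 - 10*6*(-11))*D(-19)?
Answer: 3091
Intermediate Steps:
D(a) = 8 + a
(-941 - 10*6*(-11))*D(-19) = (-941 - 10*6*(-11))*(8 - 19) = (-941 - 60*(-11))*(-11) = (-941 + 660)*(-11) = -281*(-11) = 3091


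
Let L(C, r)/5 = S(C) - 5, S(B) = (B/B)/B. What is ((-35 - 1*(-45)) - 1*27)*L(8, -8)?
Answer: 3315/8 ≈ 414.38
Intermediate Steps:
S(B) = 1/B
L(C, r) = -25 + 5/C (L(C, r) = 5*(1/C - 5) = 5*(-5 + 1/C) = -25 + 5/C)
((-35 - 1*(-45)) - 1*27)*L(8, -8) = ((-35 - 1*(-45)) - 1*27)*(-25 + 5/8) = ((-35 + 45) - 27)*(-25 + 5*(⅛)) = (10 - 27)*(-25 + 5/8) = -17*(-195/8) = 3315/8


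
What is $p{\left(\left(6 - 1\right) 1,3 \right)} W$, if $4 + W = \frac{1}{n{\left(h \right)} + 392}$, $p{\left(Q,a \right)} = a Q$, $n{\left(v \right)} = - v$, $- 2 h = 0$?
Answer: $- \frac{23505}{392} \approx -59.962$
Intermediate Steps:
$h = 0$ ($h = \left(- \frac{1}{2}\right) 0 = 0$)
$p{\left(Q,a \right)} = Q a$
$W = - \frac{1567}{392}$ ($W = -4 + \frac{1}{\left(-1\right) 0 + 392} = -4 + \frac{1}{0 + 392} = -4 + \frac{1}{392} = - \frac{1567}{392} \approx -3.9974$)
$p{\left(\left(6 - 1\right) 1,3 \right)} W = \left(6 - 1\right) 1 \cdot 3 \left(- \frac{1567}{392}\right) = 5 \cdot 1 \cdot 3 \left(- \frac{1567}{392}\right) = 5 \cdot 3 \left(- \frac{1567}{392}\right) = 15 \left(- \frac{1567}{392}\right) = - \frac{23505}{392}$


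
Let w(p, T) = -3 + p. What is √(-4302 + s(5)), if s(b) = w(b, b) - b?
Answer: I*√4305 ≈ 65.613*I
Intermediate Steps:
s(b) = -3 (s(b) = (-3 + b) - b = -3)
√(-4302 + s(5)) = √(-4302 - 3) = √(-4305) = I*√4305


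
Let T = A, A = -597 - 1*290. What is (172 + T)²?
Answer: 511225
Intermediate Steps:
A = -887 (A = -597 - 290 = -887)
T = -887
(172 + T)² = (172 - 887)² = (-715)² = 511225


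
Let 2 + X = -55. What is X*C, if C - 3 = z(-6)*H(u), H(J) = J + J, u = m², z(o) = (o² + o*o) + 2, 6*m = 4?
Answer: -11761/3 ≈ -3920.3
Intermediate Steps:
m = ⅔ (m = (⅙)*4 = ⅔ ≈ 0.66667)
X = -57 (X = -2 - 55 = -57)
z(o) = 2 + 2*o² (z(o) = (o² + o²) + 2 = 2*o² + 2 = 2 + 2*o²)
u = 4/9 (u = (⅔)² = 4/9 ≈ 0.44444)
H(J) = 2*J
C = 619/9 (C = 3 + (2 + 2*(-6)²)*(2*(4/9)) = 3 + (2 + 2*36)*(8/9) = 3 + (2 + 72)*(8/9) = 3 + 74*(8/9) = 3 + 592/9 = 619/9 ≈ 68.778)
X*C = -57*619/9 = -11761/3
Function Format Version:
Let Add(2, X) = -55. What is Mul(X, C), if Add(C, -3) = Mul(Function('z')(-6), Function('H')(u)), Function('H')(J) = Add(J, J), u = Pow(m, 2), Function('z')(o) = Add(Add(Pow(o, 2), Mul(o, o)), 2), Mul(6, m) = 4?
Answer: Rational(-11761, 3) ≈ -3920.3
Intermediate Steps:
m = Rational(2, 3) (m = Mul(Rational(1, 6), 4) = Rational(2, 3) ≈ 0.66667)
X = -57 (X = Add(-2, -55) = -57)
Function('z')(o) = Add(2, Mul(2, Pow(o, 2))) (Function('z')(o) = Add(Add(Pow(o, 2), Pow(o, 2)), 2) = Add(Mul(2, Pow(o, 2)), 2) = Add(2, Mul(2, Pow(o, 2))))
u = Rational(4, 9) (u = Pow(Rational(2, 3), 2) = Rational(4, 9) ≈ 0.44444)
Function('H')(J) = Mul(2, J)
C = Rational(619, 9) (C = Add(3, Mul(Add(2, Mul(2, Pow(-6, 2))), Mul(2, Rational(4, 9)))) = Add(3, Mul(Add(2, Mul(2, 36)), Rational(8, 9))) = Add(3, Mul(Add(2, 72), Rational(8, 9))) = Add(3, Mul(74, Rational(8, 9))) = Add(3, Rational(592, 9)) = Rational(619, 9) ≈ 68.778)
Mul(X, C) = Mul(-57, Rational(619, 9)) = Rational(-11761, 3)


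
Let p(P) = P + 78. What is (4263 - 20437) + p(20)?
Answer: -16076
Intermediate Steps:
p(P) = 78 + P
(4263 - 20437) + p(20) = (4263 - 20437) + (78 + 20) = -16174 + 98 = -16076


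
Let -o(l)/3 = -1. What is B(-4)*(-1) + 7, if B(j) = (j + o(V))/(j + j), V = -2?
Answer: 55/8 ≈ 6.8750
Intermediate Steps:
o(l) = 3 (o(l) = -3*(-1) = 3)
B(j) = (3 + j)/(2*j) (B(j) = (j + 3)/(j + j) = (3 + j)/((2*j)) = (3 + j)*(1/(2*j)) = (3 + j)/(2*j))
B(-4)*(-1) + 7 = ((½)*(3 - 4)/(-4))*(-1) + 7 = ((½)*(-¼)*(-1))*(-1) + 7 = (⅛)*(-1) + 7 = -⅛ + 7 = 55/8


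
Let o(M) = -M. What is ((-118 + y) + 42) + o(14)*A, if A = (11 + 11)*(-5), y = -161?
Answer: 1303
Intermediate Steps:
A = -110 (A = 22*(-5) = -110)
((-118 + y) + 42) + o(14)*A = ((-118 - 161) + 42) - 1*14*(-110) = (-279 + 42) - 14*(-110) = -237 + 1540 = 1303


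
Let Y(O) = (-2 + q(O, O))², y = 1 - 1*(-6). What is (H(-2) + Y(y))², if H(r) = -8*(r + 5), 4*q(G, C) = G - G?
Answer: 400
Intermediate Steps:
q(G, C) = 0 (q(G, C) = (G - G)/4 = (¼)*0 = 0)
H(r) = -40 - 8*r (H(r) = -8*(5 + r) = -40 - 8*r)
y = 7 (y = 1 + 6 = 7)
Y(O) = 4 (Y(O) = (-2 + 0)² = (-2)² = 4)
(H(-2) + Y(y))² = ((-40 - 8*(-2)) + 4)² = ((-40 + 16) + 4)² = (-24 + 4)² = (-20)² = 400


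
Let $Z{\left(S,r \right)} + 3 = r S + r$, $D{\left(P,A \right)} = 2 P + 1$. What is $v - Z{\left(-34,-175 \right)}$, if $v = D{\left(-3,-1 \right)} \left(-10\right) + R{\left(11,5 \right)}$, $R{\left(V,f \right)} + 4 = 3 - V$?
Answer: $-5734$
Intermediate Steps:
$R{\left(V,f \right)} = -1 - V$ ($R{\left(V,f \right)} = -4 - \left(-3 + V\right) = -1 - V$)
$D{\left(P,A \right)} = 1 + 2 P$
$Z{\left(S,r \right)} = -3 + r + S r$ ($Z{\left(S,r \right)} = -3 + \left(r S + r\right) = -3 + \left(S r + r\right) = -3 + \left(r + S r\right) = -3 + r + S r$)
$v = 38$ ($v = \left(1 + 2 \left(-3\right)\right) \left(-10\right) - 12 = \left(1 - 6\right) \left(-10\right) - 12 = \left(-5\right) \left(-10\right) - 12 = 50 - 12 = 38$)
$v - Z{\left(-34,-175 \right)} = 38 - \left(-3 - 175 - -5950\right) = 38 - \left(-3 - 175 + 5950\right) = 38 - 5772 = -5734$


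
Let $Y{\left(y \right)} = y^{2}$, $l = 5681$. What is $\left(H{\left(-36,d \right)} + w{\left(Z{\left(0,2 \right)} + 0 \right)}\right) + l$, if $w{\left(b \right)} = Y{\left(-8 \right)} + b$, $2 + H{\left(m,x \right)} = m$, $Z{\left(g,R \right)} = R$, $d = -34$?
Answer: $5709$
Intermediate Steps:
$H{\left(m,x \right)} = -2 + m$
$w{\left(b \right)} = 64 + b$ ($w{\left(b \right)} = \left(-8\right)^{2} + b = 64 + b$)
$\left(H{\left(-36,d \right)} + w{\left(Z{\left(0,2 \right)} + 0 \right)}\right) + l = \left(\left(-2 - 36\right) + \left(64 + \left(2 + 0\right)\right)\right) + 5681 = \left(-38 + \left(64 + 2\right)\right) + 5681 = \left(-38 + 66\right) + 5681 = 28 + 5681 = 5709$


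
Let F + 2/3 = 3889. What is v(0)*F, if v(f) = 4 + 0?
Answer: 46660/3 ≈ 15553.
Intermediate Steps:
v(f) = 4
F = 11665/3 (F = -⅔ + 3889 = 11665/3 ≈ 3888.3)
v(0)*F = 4*(11665/3) = 46660/3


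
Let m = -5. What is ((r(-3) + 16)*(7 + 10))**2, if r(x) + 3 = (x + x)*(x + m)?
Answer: 1075369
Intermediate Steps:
r(x) = -3 + 2*x*(-5 + x) (r(x) = -3 + (x + x)*(x - 5) = -3 + (2*x)*(-5 + x) = -3 + 2*x*(-5 + x))
((r(-3) + 16)*(7 + 10))**2 = (((-3 - 10*(-3) + 2*(-3)**2) + 16)*(7 + 10))**2 = (((-3 + 30 + 2*9) + 16)*17)**2 = (((-3 + 30 + 18) + 16)*17)**2 = ((45 + 16)*17)**2 = (61*17)**2 = 1037**2 = 1075369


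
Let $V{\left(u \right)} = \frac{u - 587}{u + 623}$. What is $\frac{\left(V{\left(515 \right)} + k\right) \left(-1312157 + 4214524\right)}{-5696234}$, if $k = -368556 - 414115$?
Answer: $\frac{1292539640889445}{3241157146} \approx 3.9879 \cdot 10^{5}$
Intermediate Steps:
$k = -782671$
$V{\left(u \right)} = \frac{-587 + u}{623 + u}$
$\frac{\left(V{\left(515 \right)} + k\right) \left(-1312157 + 4214524\right)}{-5696234} = \frac{\left(\frac{-587 + 515}{623 + 515} - 782671\right) \left(-1312157 + 4214524\right)}{-5696234} = \left(\frac{1}{1138} \left(-72\right) - 782671\right) 2902367 \left(- \frac{1}{5696234}\right) = \left(- \frac{36}{569} - 782671\right) 2902367 \left(- \frac{1}{5696234}\right) = \left(- \frac{445339835}{569}\right) 2902367 \left(- \frac{1}{5696234}\right) = \left(- \frac{1292539640889445}{569}\right) \left(- \frac{1}{5696234}\right) = \frac{1292539640889445}{3241157146}$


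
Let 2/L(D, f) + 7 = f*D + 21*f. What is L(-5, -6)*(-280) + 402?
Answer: 41966/103 ≈ 407.44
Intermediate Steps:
L(D, f) = 2/(-7 + 21*f + D*f) (L(D, f) = 2/(-7 + (f*D + 21*f)) = 2/(-7 + (D*f + 21*f)) = 2/(-7 + (21*f + D*f)) = 2/(-7 + 21*f + D*f))
L(-5, -6)*(-280) + 402 = (2/(-7 + 21*(-6) - 5*(-6)))*(-280) + 402 = (2/(-7 - 126 + 30))*(-280) + 402 = (2/(-103))*(-280) + 402 = (2*(-1/103))*(-280) + 402 = -2/103*(-280) + 402 = 560/103 + 402 = 41966/103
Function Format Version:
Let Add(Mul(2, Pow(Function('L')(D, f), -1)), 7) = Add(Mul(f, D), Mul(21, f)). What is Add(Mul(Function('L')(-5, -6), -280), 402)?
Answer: Rational(41966, 103) ≈ 407.44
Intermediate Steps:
Function('L')(D, f) = Mul(2, Pow(Add(-7, Mul(21, f), Mul(D, f)), -1)) (Function('L')(D, f) = Mul(2, Pow(Add(-7, Add(Mul(f, D), Mul(21, f))), -1)) = Mul(2, Pow(Add(-7, Add(Mul(D, f), Mul(21, f))), -1)) = Mul(2, Pow(Add(-7, Add(Mul(21, f), Mul(D, f))), -1)) = Mul(2, Pow(Add(-7, Mul(21, f), Mul(D, f)), -1)))
Add(Mul(Function('L')(-5, -6), -280), 402) = Add(Mul(Mul(2, Pow(Add(-7, Mul(21, -6), Mul(-5, -6)), -1)), -280), 402) = Add(Mul(Mul(2, Pow(Add(-7, -126, 30), -1)), -280), 402) = Add(Mul(Mul(2, Pow(-103, -1)), -280), 402) = Add(Mul(Mul(2, Rational(-1, 103)), -280), 402) = Add(Mul(Rational(-2, 103), -280), 402) = Add(Rational(560, 103), 402) = Rational(41966, 103)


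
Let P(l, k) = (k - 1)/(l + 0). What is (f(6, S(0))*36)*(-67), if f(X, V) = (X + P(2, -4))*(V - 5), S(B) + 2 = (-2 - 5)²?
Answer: -354564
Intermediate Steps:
P(l, k) = (-1 + k)/l
S(B) = 47 (S(B) = -2 + (-2 - 5)² = -2 + (-7)² = -2 + 49 = 47)
f(X, V) = (-5 + V)*(-5/2 + X) (f(X, V) = (X + (-1 - 4)/2)*(V - 5) = (X + (½)*(-5))*(-5 + V) = (X - 5/2)*(-5 + V) = (-5/2 + X)*(-5 + V) = (-5 + V)*(-5/2 + X))
(f(6, S(0))*36)*(-67) = ((25/2 - 5*6 - 5/2*47 + 47*6)*36)*(-67) = ((25/2 - 30 - 235/2 + 282)*36)*(-67) = (147*36)*(-67) = 5292*(-67) = -354564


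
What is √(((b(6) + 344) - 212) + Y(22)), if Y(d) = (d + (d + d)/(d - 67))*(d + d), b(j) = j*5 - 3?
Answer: √243895/15 ≈ 32.924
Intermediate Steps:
b(j) = -3 + 5*j (b(j) = 5*j - 3 = -3 + 5*j)
Y(d) = 2*d*(d + 2*d/(-67 + d)) (Y(d) = (d + (2*d)/(-67 + d))*(2*d) = (d + 2*d/(-67 + d))*(2*d) = 2*d*(d + 2*d/(-67 + d)))
√(((b(6) + 344) - 212) + Y(22)) = √((((-3 + 5*6) + 344) - 212) + 2*22²*(-65 + 22)/(-67 + 22)) = √((((-3 + 30) + 344) - 212) + 2*484*(-43)/(-45)) = √(((27 + 344) - 212) + 2*484*(-1/45)*(-43)) = √((371 - 212) + 41624/45) = √(159 + 41624/45) = √(48779/45) = √243895/15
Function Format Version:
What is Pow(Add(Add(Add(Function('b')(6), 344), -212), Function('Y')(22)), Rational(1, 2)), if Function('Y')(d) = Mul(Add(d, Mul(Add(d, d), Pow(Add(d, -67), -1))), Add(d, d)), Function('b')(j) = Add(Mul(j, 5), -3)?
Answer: Mul(Rational(1, 15), Pow(243895, Rational(1, 2))) ≈ 32.924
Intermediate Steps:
Function('b')(j) = Add(-3, Mul(5, j)) (Function('b')(j) = Add(Mul(5, j), -3) = Add(-3, Mul(5, j)))
Function('Y')(d) = Mul(2, d, Add(d, Mul(2, d, Pow(Add(-67, d), -1)))) (Function('Y')(d) = Mul(Add(d, Mul(Mul(2, d), Pow(Add(-67, d), -1))), Mul(2, d)) = Mul(Add(d, Mul(2, d, Pow(Add(-67, d), -1))), Mul(2, d)) = Mul(2, d, Add(d, Mul(2, d, Pow(Add(-67, d), -1)))))
Pow(Add(Add(Add(Function('b')(6), 344), -212), Function('Y')(22)), Rational(1, 2)) = Pow(Add(Add(Add(Add(-3, Mul(5, 6)), 344), -212), Mul(2, Pow(22, 2), Pow(Add(-67, 22), -1), Add(-65, 22))), Rational(1, 2)) = Pow(Add(Add(Add(Add(-3, 30), 344), -212), Mul(2, 484, Pow(-45, -1), -43)), Rational(1, 2)) = Pow(Add(Add(Add(27, 344), -212), Mul(2, 484, Rational(-1, 45), -43)), Rational(1, 2)) = Pow(Add(Add(371, -212), Rational(41624, 45)), Rational(1, 2)) = Pow(Add(159, Rational(41624, 45)), Rational(1, 2)) = Pow(Rational(48779, 45), Rational(1, 2)) = Mul(Rational(1, 15), Pow(243895, Rational(1, 2)))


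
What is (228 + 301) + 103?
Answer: 632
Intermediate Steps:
(228 + 301) + 103 = 529 + 103 = 632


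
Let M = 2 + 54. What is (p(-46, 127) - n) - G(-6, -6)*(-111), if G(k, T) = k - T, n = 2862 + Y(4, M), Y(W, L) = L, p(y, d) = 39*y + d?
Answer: -4585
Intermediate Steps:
p(y, d) = d + 39*y
M = 56
n = 2918 (n = 2862 + 56 = 2918)
(p(-46, 127) - n) - G(-6, -6)*(-111) = ((127 + 39*(-46)) - 1*2918) - (-6 - 1*(-6))*(-111) = ((127 - 1794) - 2918) - (-6 + 6)*(-111) = (-1667 - 2918) - 0*(-111) = -4585 - 1*0 = -4585 + 0 = -4585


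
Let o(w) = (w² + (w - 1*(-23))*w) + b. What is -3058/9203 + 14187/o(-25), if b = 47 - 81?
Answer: 128602783/5899123 ≈ 21.800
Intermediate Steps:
b = -34
o(w) = -34 + w² + w*(23 + w) (o(w) = (w² + (w - 1*(-23))*w) - 34 = (w² + (w + 23)*w) - 34 = (w² + (23 + w)*w) - 34 = (w² + w*(23 + w)) - 34 = -34 + w² + w*(23 + w))
-3058/9203 + 14187/o(-25) = -3058/9203 + 14187/(-34 + 2*(-25)² + 23*(-25)) = -3058*1/9203 + 14187/(-34 + 2*625 - 575) = -3058/9203 + 14187/(-34 + 1250 - 575) = -3058/9203 + 14187/641 = 128602783/5899123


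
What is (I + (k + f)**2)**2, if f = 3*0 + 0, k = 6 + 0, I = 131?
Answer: 27889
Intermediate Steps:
k = 6
f = 0 (f = 0 + 0 = 0)
(I + (k + f)**2)**2 = (131 + (6 + 0)**2)**2 = (131 + 6**2)**2 = (131 + 36)**2 = 167**2 = 27889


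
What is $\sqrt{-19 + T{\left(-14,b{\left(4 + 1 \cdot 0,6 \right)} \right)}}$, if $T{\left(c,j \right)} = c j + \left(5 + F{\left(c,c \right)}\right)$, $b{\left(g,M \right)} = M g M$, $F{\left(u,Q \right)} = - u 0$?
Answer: $i \sqrt{2030} \approx 45.056 i$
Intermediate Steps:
$F{\left(u,Q \right)} = 0$ ($F{\left(u,Q \right)} = \left(-1\right) 0 = 0$)
$b{\left(g,M \right)} = g M^{2}$
$T{\left(c,j \right)} = 5 + c j$ ($T{\left(c,j \right)} = c j + \left(5 + 0\right) = c j + 5 = 5 + c j$)
$\sqrt{-19 + T{\left(-14,b{\left(4 + 1 \cdot 0,6 \right)} \right)}} = \sqrt{-19 + \left(5 - 14 \left(4 + 1 \cdot 0\right) 6^{2}\right)} = \sqrt{-19 + \left(5 - 14 \left(4 + 0\right) 36\right)} = \sqrt{-19 + \left(5 - 14 \cdot 4 \cdot 36\right)} = \sqrt{-19 + \left(5 - 2016\right)} = \sqrt{-19 - 2011} = \sqrt{-2030} = i \sqrt{2030}$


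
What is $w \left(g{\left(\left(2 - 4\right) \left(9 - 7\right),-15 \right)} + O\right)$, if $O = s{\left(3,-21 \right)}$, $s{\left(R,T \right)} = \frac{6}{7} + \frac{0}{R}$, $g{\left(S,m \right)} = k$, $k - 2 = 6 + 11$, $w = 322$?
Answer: $6394$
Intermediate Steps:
$k = 19$ ($k = 2 + \left(6 + 11\right) = 2 + 17 = 19$)
$g{\left(S,m \right)} = 19$
$s{\left(R,T \right)} = \frac{6}{7}$ ($s{\left(R,T \right)} = 6 \cdot \frac{1}{7} + 0 = \frac{6}{7} + 0 = \frac{6}{7}$)
$O = \frac{6}{7} \approx 0.85714$
$w \left(g{\left(\left(2 - 4\right) \left(9 - 7\right),-15 \right)} + O\right) = 322 \left(19 + \frac{6}{7}\right) = 322 \cdot \frac{139}{7} = 6394$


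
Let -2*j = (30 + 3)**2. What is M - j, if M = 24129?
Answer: 49347/2 ≈ 24674.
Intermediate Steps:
j = -1089/2 (j = -(30 + 3)**2/2 = -1/2*33**2 = -1/2*1089 = -1089/2 ≈ -544.50)
M - j = 24129 - 1*(-1089/2) = 24129 + 1089/2 = 49347/2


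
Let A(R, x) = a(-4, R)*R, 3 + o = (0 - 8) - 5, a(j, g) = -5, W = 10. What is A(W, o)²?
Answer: 2500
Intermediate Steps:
o = -16 (o = -3 + ((0 - 8) - 5) = -3 + (-8 - 5) = -3 - 13 = -16)
A(R, x) = -5*R
A(W, o)² = (-5*10)² = (-50)² = 2500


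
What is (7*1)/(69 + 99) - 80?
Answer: -1919/24 ≈ -79.958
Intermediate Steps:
(7*1)/(69 + 99) - 80 = 7/168 - 80 = 7*(1/168) - 80 = 1/24 - 80 = -1919/24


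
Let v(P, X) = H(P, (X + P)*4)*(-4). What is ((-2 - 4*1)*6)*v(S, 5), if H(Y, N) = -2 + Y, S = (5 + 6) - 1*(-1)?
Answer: 1440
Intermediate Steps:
S = 12 (S = 11 + 1 = 12)
v(P, X) = 8 - 4*P (v(P, X) = (-2 + P)*(-4) = 8 - 4*P)
((-2 - 4*1)*6)*v(S, 5) = ((-2 - 4*1)*6)*(8 - 4*12) = ((-2 - 4)*6)*(8 - 48) = -6*6*(-40) = -36*(-40) = 1440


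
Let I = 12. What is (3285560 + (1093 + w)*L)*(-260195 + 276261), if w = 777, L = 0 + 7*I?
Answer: 55309454240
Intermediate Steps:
L = 84 (L = 0 + 7*12 = 0 + 84 = 84)
(3285560 + (1093 + w)*L)*(-260195 + 276261) = (3285560 + (1093 + 777)*84)*(-260195 + 276261) = (3285560 + 1870*84)*16066 = (3285560 + 157080)*16066 = 3442640*16066 = 55309454240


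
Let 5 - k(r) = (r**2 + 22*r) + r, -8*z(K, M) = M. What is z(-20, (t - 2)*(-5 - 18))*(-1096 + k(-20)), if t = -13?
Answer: 355695/8 ≈ 44462.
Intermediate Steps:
z(K, M) = -M/8
k(r) = 5 - r**2 - 23*r (k(r) = 5 - ((r**2 + 22*r) + r) = 5 - (r**2 + 23*r) = 5 + (-r**2 - 23*r) = 5 - r**2 - 23*r)
z(-20, (t - 2)*(-5 - 18))*(-1096 + k(-20)) = (-(-13 - 2)*(-5 - 18)/8)*(-1096 + (5 - 1*(-20)**2 - 23*(-20))) = (-(-15)*(-23)/8)*(-1096 + (5 - 1*400 + 460)) = (-1/8*345)*(-1096 + (5 - 400 + 460)) = -345*(-1096 + 65)/8 = -345/8*(-1031) = 355695/8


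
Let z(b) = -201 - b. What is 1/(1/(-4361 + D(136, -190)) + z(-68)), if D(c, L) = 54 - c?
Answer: -4443/590920 ≈ -0.0075188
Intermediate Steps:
1/(1/(-4361 + D(136, -190)) + z(-68)) = 1/(1/(-4361 + (54 - 1*136)) + (-201 - 1*(-68))) = 1/(1/(-4361 + (54 - 136)) + (-201 + 68)) = 1/(1/(-4361 - 82) - 133) = 1/(1/(-4443) - 133) = 1/(-1/4443 - 133) = 1/(-590920/4443) = -4443/590920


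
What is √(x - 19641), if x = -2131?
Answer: 2*I*√5443 ≈ 147.55*I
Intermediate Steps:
√(x - 19641) = √(-2131 - 19641) = √(-21772) = 2*I*√5443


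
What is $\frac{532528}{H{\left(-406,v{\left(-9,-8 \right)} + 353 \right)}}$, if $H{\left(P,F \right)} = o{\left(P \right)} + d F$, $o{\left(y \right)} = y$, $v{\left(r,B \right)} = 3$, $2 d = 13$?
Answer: $\frac{133132}{477} \approx 279.1$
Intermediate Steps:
$d = \frac{13}{2}$ ($d = \frac{1}{2} \cdot 13 = \frac{13}{2} \approx 6.5$)
$H{\left(P,F \right)} = P + \frac{13 F}{2}$
$\frac{532528}{H{\left(-406,v{\left(-9,-8 \right)} + 353 \right)}} = \frac{532528}{-406 + \frac{13 \left(3 + 353\right)}{2}} = \frac{532528}{-406 + \frac{13}{2} \cdot 356} = \frac{532528}{-406 + 2314} = \frac{532528}{1908} = 532528 \cdot \frac{1}{1908} = \frac{133132}{477}$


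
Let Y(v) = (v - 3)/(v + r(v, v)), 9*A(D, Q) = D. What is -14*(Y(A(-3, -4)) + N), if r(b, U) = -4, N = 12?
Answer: -2324/13 ≈ -178.77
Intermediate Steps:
A(D, Q) = D/9
Y(v) = (-3 + v)/(-4 + v) (Y(v) = (v - 3)/(v - 4) = (-3 + v)/(-4 + v))
-14*(Y(A(-3, -4)) + N) = -14*((-3 + (⅑)*(-3))/(-4 + (⅑)*(-3)) + 12) = -14*((-3 - ⅓)/(-4 - ⅓) + 12) = -14*(-10/3/(-13/3) + 12) = -14*(-3/13*(-10/3) + 12) = -14*(10/13 + 12) = -14*166/13 = -2324/13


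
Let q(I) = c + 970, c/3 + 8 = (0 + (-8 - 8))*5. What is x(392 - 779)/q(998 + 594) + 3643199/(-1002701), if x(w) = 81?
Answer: -355839959/101129558 ≈ -3.5187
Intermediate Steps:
c = -264 (c = -24 + 3*((0 + (-8 - 8))*5) = -24 + 3*((0 - 16)*5) = -24 + 3*(-16*5) = -24 + 3*(-80) = -24 - 240 = -264)
q(I) = 706 (q(I) = -264 + 970 = 706)
x(392 - 779)/q(998 + 594) + 3643199/(-1002701) = 81/706 + 3643199/(-1002701) = 81*(1/706) + 3643199*(-1/1002701) = 81/706 - 520457/143243 = -355839959/101129558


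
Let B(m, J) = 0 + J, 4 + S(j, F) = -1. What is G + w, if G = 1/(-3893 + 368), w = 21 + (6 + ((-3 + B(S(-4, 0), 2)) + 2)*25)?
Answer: 183299/3525 ≈ 52.000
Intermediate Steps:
S(j, F) = -5 (S(j, F) = -4 - 1 = -5)
B(m, J) = J
w = 52 (w = 21 + (6 + ((-3 + 2) + 2)*25) = 21 + (6 + (-1 + 2)*25) = 21 + (6 + 1*25) = 21 + (6 + 25) = 21 + 31 = 52)
G = -1/3525 (G = 1/(-3525) = -1/3525 ≈ -0.00028369)
G + w = -1/3525 + 52 = 183299/3525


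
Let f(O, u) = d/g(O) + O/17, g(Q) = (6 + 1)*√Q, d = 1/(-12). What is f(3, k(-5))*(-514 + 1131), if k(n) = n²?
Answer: 1851/17 - 617*√3/252 ≈ 104.64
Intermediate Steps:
d = -1/12 ≈ -0.083333
g(Q) = 7*√Q
f(O, u) = -1/(84*√O) + O/17 (f(O, u) = -1/(7*√O)/12 + O/17 = -1/(84*√O) + O*(1/17) = -1/(84*√O) + O/17)
f(3, k(-5))*(-514 + 1131) = (-√3/252 + (1/17)*3)*(-514 + 1131) = (-√3/252 + 3/17)*617 = (3/17 - √3/252)*617 = 1851/17 - 617*√3/252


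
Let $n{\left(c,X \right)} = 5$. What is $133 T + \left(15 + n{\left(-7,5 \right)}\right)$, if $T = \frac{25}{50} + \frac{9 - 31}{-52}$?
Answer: $\frac{1856}{13} \approx 142.77$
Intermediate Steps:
$T = \frac{12}{13}$ ($T = 25 \cdot \frac{1}{50} + \left(9 - 31\right) \left(- \frac{1}{52}\right) = \frac{1}{2} - - \frac{11}{26} = \frac{1}{2} + \frac{11}{26} = \frac{12}{13} \approx 0.92308$)
$133 T + \left(15 + n{\left(-7,5 \right)}\right) = 133 \cdot \frac{12}{13} + \left(15 + 5\right) = \frac{1596}{13} + 20 = \frac{1856}{13}$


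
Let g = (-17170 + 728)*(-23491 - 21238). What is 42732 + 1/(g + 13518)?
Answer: 31427152654753/735447736 ≈ 42732.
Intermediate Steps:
g = 735434218 (g = -16442*(-44729) = 735434218)
42732 + 1/(g + 13518) = 42732 + 1/(735434218 + 13518) = 42732 + 1/735447736 = 31427152654753/735447736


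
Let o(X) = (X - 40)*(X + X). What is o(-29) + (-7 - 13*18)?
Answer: 3761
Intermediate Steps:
o(X) = 2*X*(-40 + X) (o(X) = (-40 + X)*(2*X) = 2*X*(-40 + X))
o(-29) + (-7 - 13*18) = 2*(-29)*(-40 - 29) + (-7 - 13*18) = 2*(-29)*(-69) + (-7 - 234) = 4002 - 241 = 3761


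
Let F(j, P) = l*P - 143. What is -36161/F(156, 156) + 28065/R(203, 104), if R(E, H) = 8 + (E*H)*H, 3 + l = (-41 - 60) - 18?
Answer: 79935262991/42101703800 ≈ 1.8986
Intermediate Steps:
l = -122 (l = -3 + ((-41 - 60) - 18) = -3 + (-101 - 18) = -3 - 119 = -122)
R(E, H) = 8 + E*H²
F(j, P) = -143 - 122*P (F(j, P) = -122*P - 143 = -143 - 122*P)
-36161/F(156, 156) + 28065/R(203, 104) = -36161/(-143 - 122*156) + 28065/(8 + 203*104²) = -36161/(-143 - 19032) + 28065/(8 + 203*10816) = -36161/(-19175) + 28065/(8 + 2195648) = -36161*(-1/19175) + 28065/2195656 = 36161/19175 + 28065*(1/2195656) = 36161/19175 + 28065/2195656 = 79935262991/42101703800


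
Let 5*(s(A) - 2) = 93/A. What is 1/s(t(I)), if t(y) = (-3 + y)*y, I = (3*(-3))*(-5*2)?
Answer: 13050/26131 ≈ 0.49941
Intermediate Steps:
I = 90 (I = -9*(-10) = 90)
t(y) = y*(-3 + y)
s(A) = 2 + 93/(5*A) (s(A) = 2 + (93/A)/5 = 2 + 93/(5*A))
1/s(t(I)) = 1/(2 + 93/(5*((90*(-3 + 90))))) = 1/(2 + 93/(5*((90*87)))) = 1/(2 + (93/5)/7830) = 1/(2 + (93/5)*(1/7830)) = 1/(2 + 31/13050) = 1/(26131/13050) = 13050/26131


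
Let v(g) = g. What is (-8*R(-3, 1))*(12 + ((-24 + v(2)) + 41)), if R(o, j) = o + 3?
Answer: 0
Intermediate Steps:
R(o, j) = 3 + o
(-8*R(-3, 1))*(12 + ((-24 + v(2)) + 41)) = (-8*(3 - 3))*(12 + ((-24 + 2) + 41)) = (-8*0)*(12 + (-22 + 41)) = 0*(12 + 19) = 0*31 = 0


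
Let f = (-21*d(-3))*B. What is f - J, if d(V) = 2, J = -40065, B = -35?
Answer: 41535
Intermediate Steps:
f = 1470 (f = -21*2*(-35) = -42*(-35) = 1470)
f - J = 1470 - 1*(-40065) = 1470 + 40065 = 41535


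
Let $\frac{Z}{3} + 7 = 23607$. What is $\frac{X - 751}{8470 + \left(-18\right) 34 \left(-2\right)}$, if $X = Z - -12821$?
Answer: $\frac{41435}{4847} \approx 8.5486$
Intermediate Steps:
$Z = 70800$ ($Z = -21 + 3 \cdot 23607 = -21 + 70821 = 70800$)
$X = 83621$ ($X = 70800 - -12821 = 70800 + 12821 = 83621$)
$\frac{X - 751}{8470 + \left(-18\right) 34 \left(-2\right)} = \frac{83621 - 751}{8470 + \left(-18\right) 34 \left(-2\right)} = \frac{82870}{8470 - -1224} = \frac{82870}{8470 + 1224} = \frac{82870}{9694} = 82870 \cdot \frac{1}{9694} = \frac{41435}{4847}$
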